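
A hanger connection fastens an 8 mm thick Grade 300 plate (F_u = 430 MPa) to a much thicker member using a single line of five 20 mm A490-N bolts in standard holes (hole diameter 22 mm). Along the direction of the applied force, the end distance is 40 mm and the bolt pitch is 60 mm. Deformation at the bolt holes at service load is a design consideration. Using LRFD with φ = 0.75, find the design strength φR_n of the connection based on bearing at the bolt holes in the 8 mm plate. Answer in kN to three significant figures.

560 kN

Per bolt r_n = 1.2 l_c t F_u ≤ 2.4 d t F_u; upper limit = 2.4 × 20 × 8 × 430 / 1000 = 165.1 kN.
Edge bolt: l_c = 40 − 22/2 = 29 mm → 1.2 × 29 × 8 × 430 / 1000 = 119.7 → r_n = 119.7 kN.
Interior bolts: l_c = 60 − 22 = 38 mm → 1.2 × 38 × 8 × 430 / 1000 = 156.9 → r_n = 156.9 kN.
R_n = 1 × 119.7 + 4 × 156.9 = 747.2 kN.
Design strength φR_n = 0.75 × 747.2 = 560 kN.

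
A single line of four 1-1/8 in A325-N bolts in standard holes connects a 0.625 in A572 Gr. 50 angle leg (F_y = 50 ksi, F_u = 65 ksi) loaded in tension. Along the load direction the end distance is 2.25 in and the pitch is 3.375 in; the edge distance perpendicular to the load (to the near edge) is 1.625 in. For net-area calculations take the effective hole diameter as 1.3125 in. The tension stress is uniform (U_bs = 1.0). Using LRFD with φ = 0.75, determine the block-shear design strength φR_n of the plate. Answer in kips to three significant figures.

Shear plane L_v = 2.25 + 3·3.375 = 12.38 in; A_gv = 12.38 × 0.625 = 7.734 in².
A_nv = (12.38 − 3.5·1.3125) × 0.625 = 4.863 in².
A_nt = (1.625 − 0.5·1.3125) × 0.625 = 0.6055 in².
0.6 F_u A_nv = 189.7 kips; 0.6 F_y A_gv = 232 kips → shear rupture governs the shear term.
R_n = 189.7 + 1.0 × 65 × 0.6055 = 229 kips.
Design strength φR_n = 0.75 × 229 = 172 kips.

172 kips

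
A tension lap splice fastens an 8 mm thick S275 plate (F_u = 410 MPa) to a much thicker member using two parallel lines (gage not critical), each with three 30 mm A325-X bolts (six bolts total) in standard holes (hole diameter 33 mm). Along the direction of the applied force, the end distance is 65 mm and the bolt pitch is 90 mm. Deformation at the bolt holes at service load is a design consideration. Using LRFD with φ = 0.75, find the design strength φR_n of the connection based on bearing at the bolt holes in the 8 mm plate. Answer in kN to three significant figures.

Per bolt r_n = 1.2 l_c t F_u ≤ 2.4 d t F_u; upper limit = 2.4 × 30 × 8 × 410 / 1000 = 236.2 kN.
Edge bolt: l_c = 65 − 33/2 = 48.5 mm → 1.2 × 48.5 × 8 × 410 / 1000 = 190.9 → r_n = 190.9 kN.
Interior bolts: l_c = 90 − 33 = 57 mm → 1.2 × 57 × 8 × 410 / 1000 = 224.4 → r_n = 224.4 kN.
R_n = 2 × 190.9 + 4 × 224.4 = 1279 kN.
Design strength φR_n = 0.75 × 1279 = 959 kN.

959 kN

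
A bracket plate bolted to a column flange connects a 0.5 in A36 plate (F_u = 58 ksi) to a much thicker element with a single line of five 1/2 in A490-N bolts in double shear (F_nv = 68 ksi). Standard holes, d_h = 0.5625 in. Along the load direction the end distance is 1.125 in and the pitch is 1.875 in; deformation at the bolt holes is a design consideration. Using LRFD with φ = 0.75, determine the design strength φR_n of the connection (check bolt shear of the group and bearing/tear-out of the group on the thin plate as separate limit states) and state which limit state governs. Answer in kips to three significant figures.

100 kips (bolt shear governs)

Bolt shear: A_b = π·0.5²/4 = 0.1963 in²; R_n = 68 × 0.1963 × 5 × 2 = 133.5 kips → 0.75 × 133.5 = 100 kips.
Bearing (1.2 l_c t F_u ≤ 2.4 d t F_u): upper limit = 2.4·0.5·0.5·58 = 34.8 kips.
  Edge l_c = 1.125 − 0.5625/2 = 0.8438 → r_n = 29.36 kips; interior l_c = 1.875 − 0.5625 = 1.312 → r_n = 34.8 kips.
  R_n,bearing = 1·29.36 + 4·34.8 = 168.6 kips → 0.75 × 168.6 = 126 kips.
Bolt shear governs: 100 kips.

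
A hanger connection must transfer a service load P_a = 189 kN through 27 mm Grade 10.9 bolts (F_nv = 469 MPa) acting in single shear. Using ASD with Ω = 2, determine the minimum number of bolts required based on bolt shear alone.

A_b = π·27²/4 = 572.6 mm².
Per-bolt allowable strength R_n/Ω = 469 × 572.6 × 1 / 1000 / 2 = 134.3 kN.
n ≥ 189 / 134.3 = 1.408 → use 2 bolts.

2 bolts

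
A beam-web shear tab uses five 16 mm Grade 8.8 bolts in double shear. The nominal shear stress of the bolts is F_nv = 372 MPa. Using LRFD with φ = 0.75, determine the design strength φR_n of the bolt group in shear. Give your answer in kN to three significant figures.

A_b = π × 16² / 4 = 201.1 mm².
R_n = F_nv · A_b · n · n_s = 372 × 201.1 × 5 × 2 / 1000 = 748 kN.
Design strength φR_n = 0.75 × 748 = 561 kN.

561 kN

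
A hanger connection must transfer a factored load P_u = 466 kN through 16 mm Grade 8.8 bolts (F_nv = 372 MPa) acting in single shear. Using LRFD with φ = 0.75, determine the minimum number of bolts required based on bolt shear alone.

A_b = π·16²/4 = 201.1 mm².
Per-bolt design strength φR_n = 0.75 × 372 × 201.1 × 1 / 1000 = 56.1 kN.
n ≥ 466 / 56.1 = 8.307 → use 9 bolts.

9 bolts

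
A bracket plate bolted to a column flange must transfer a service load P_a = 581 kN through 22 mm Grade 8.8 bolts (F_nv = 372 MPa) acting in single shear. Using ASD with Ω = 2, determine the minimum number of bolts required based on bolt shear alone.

9 bolts

A_b = π·22²/4 = 380.1 mm².
Per-bolt allowable strength R_n/Ω = 372 × 380.1 × 1 / 1000 / 2 = 70.7 kN.
n ≥ 581 / 70.7 = 8.217 → use 9 bolts.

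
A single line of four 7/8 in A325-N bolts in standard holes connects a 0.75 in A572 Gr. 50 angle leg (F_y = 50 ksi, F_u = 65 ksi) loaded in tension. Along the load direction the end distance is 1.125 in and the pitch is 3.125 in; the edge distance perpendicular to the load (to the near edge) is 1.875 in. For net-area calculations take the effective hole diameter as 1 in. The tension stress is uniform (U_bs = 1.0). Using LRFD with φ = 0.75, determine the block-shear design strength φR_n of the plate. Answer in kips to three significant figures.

Shear plane L_v = 1.125 + 3·3.125 = 10.5 in; A_gv = 10.5 × 0.75 = 7.875 in².
A_nv = (10.5 − 3.5·1) × 0.75 = 5.25 in².
A_nt = (1.875 − 0.5·1) × 0.75 = 1.031 in².
0.6 F_u A_nv = 204.8 kips; 0.6 F_y A_gv = 236.2 kips → shear rupture governs the shear term.
R_n = 204.8 + 1.0 × 65 × 1.031 = 271.8 kips.
Design strength φR_n = 0.75 × 271.8 = 204 kips.

204 kips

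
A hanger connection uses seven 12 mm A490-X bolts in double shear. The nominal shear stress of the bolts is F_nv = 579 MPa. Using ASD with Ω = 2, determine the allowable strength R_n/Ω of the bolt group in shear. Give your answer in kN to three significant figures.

A_b = π × 12² / 4 = 113.1 mm².
R_n = F_nv · A_b · n · n_s = 579 × 113.1 × 7 × 2 / 1000 = 916.8 kN.
Allowable strength R_n/Ω = 916.8 / 2 = 458 kN.

458 kN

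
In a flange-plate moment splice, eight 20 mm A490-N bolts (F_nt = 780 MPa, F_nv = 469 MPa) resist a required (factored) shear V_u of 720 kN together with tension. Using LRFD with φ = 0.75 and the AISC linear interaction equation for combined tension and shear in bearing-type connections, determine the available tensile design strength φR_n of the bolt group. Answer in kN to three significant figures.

714 kN

A_b = π·20²/4 = 314.2 mm²; f_rv = 720 × 1000 / (8 × 314.2) = 286.5 MPa.
F'_nt = 1.3 F_nt − (F_nt / φF_nv) f_rv = 1.3·780 − (780/(0.75·469))·286.5 = 378.7 MPa, capped at F_nt → F'_nt = 378.7 MPa.
R_n = F'_nt · A_b · n = 378.7 × 314.2 × 8 / 1000 = 951.9 kN.
Design strength φR_n = 0.75 × 951.9 = 714 kN.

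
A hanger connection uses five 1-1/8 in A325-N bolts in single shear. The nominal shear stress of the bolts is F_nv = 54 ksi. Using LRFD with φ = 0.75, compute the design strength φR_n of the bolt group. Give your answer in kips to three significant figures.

A_b = π × 1.125² / 4 = 0.994 in².
R_n = F_nv · A_b · n · n_s = 54 × 0.994 × 5 × 1 = 268.4 kips.
Design strength φR_n = 0.75 × 268.4 = 201 kips.

201 kips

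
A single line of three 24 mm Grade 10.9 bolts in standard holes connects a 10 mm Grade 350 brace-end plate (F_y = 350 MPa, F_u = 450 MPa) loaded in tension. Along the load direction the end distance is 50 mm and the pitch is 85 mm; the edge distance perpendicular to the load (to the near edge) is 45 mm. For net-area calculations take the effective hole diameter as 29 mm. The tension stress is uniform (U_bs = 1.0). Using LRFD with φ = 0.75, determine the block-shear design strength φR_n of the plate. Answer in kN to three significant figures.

402 kN

Shear plane L_v = 50 + 2·85 = 220 mm; A_gv = 220 × 10 = 2200 mm².
A_nv = (220 − 2.5·29) × 10 = 1475 mm².
A_nt = (45 − 0.5·29) × 10 = 305 mm².
0.6 F_u A_nv = 398.2 kN; 0.6 F_y A_gv = 462 kN → shear rupture governs the shear term.
R_n = 398.2 + 1.0 × 450 × 305 / 1000 = 535.5 kN.
Design strength φR_n = 0.75 × 535.5 = 402 kN.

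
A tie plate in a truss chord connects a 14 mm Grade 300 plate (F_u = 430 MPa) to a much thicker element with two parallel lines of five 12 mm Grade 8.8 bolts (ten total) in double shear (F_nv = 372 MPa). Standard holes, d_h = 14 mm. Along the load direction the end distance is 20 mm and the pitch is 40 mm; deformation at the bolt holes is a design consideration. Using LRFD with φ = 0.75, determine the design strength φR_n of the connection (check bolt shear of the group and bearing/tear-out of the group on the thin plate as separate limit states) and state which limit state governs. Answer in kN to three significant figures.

Bolt shear: A_b = π·12²/4 = 113.1 mm²; R_n = 372 × 113.1 × 10 × 2 / 1000 = 841.4 kN → 0.75 × 841.4 = 631 kN.
Bearing (1.2 l_c t F_u ≤ 2.4 d t F_u): upper limit = 2.4·12·14·430 / 1000 = 173.4 kN.
  Edge l_c = 20 − 14/2 = 13 → r_n = 93.91 kN; interior l_c = 40 − 14 = 26 → r_n = 173.4 kN.
  R_n,bearing = 2·93.91 + 8·173.4 = 1575 kN → 0.75 × 1575 = 1180 kN.
Bolt shear governs: 631 kN.

631 kN (bolt shear governs)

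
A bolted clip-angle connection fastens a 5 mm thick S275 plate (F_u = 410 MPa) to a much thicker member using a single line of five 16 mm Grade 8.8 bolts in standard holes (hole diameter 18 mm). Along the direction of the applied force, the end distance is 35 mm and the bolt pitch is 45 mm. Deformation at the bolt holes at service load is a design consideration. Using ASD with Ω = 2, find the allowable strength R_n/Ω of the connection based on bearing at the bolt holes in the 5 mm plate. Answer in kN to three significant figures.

Per bolt r_n = 1.2 l_c t F_u ≤ 2.4 d t F_u; upper limit = 2.4 × 16 × 5 × 410 / 1000 = 78.72 kN.
Edge bolt: l_c = 35 − 18/2 = 26 mm → 1.2 × 26 × 5 × 410 / 1000 = 63.96 → r_n = 63.96 kN.
Interior bolts: l_c = 45 − 18 = 27 mm → 1.2 × 27 × 5 × 410 / 1000 = 66.42 → r_n = 66.42 kN.
R_n = 1 × 63.96 + 4 × 66.42 = 329.6 kN.
Allowable strength R_n/Ω = 329.6 / 2 = 165 kN.

165 kN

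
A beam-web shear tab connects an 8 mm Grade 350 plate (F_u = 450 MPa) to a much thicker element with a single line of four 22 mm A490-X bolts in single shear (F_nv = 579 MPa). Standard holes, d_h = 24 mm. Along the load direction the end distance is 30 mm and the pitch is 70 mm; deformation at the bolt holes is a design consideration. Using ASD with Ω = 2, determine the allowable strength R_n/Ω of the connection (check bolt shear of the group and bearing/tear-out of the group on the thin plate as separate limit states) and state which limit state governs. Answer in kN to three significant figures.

Bolt shear: A_b = π·22²/4 = 380.1 mm²; R_n = 579 × 380.1 × 4 × 1 / 1000 = 880.4 kN → 880.4 / 2 = 440 kN.
Bearing (1.2 l_c t F_u ≤ 2.4 d t F_u): upper limit = 2.4·22·8·450 / 1000 = 190.1 kN.
  Edge l_c = 30 − 24/2 = 18 → r_n = 77.76 kN; interior l_c = 70 − 24 = 46 → r_n = 190.1 kN.
  R_n,bearing = 1·77.76 + 3·190.1 = 648 kN → 648 / 2 = 324 kN.
Bearing governs: 324 kN.

324 kN (bearing governs)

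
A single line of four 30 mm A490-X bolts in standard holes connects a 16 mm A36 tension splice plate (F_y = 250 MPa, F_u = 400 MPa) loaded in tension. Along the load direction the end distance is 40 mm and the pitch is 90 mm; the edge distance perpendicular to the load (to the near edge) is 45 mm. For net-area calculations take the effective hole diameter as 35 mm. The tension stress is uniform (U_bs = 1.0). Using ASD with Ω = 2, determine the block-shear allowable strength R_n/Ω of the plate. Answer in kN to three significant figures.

448 kN

Shear plane L_v = 40 + 3·90 = 310 mm; A_gv = 310 × 16 = 4960 mm².
A_nv = (310 − 3.5·35) × 16 = 3000 mm².
A_nt = (45 − 0.5·35) × 16 = 440 mm².
0.6 F_u A_nv = 720 kN; 0.6 F_y A_gv = 744 kN → shear rupture governs the shear term.
R_n = 720 + 1.0 × 400 × 440 / 1000 = 896 kN.
Allowable strength R_n/Ω = 896 / 2 = 448 kN.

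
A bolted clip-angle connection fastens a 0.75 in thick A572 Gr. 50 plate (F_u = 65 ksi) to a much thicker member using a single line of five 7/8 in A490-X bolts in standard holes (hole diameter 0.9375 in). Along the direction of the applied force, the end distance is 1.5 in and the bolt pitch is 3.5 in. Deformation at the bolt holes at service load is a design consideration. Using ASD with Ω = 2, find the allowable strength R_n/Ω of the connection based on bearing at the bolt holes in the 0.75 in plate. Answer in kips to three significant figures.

235 kips

Per bolt r_n = 1.2 l_c t F_u ≤ 2.4 d t F_u; upper limit = 2.4 × 0.875 × 0.75 × 65 = 102.4 kips.
Edge bolt: l_c = 1.5 − 0.9375/2 = 1.031 in → 1.2 × 1.031 × 0.75 × 65 = 60.33 → r_n = 60.33 kips.
Interior bolts: l_c = 3.5 − 0.9375 = 2.562 in → 1.2 × 2.562 × 0.75 × 65 = 149.9 → r_n = 102.4 kips.
R_n = 1 × 60.33 + 4 × 102.4 = 469.8 kips.
Allowable strength R_n/Ω = 469.8 / 2 = 235 kips.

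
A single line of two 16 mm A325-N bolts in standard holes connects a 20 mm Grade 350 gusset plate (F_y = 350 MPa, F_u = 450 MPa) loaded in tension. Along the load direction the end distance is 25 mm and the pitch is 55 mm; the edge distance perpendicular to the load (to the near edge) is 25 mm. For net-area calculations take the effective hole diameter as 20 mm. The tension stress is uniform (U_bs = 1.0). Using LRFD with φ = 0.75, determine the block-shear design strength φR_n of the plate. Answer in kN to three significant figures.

304 kN

Shear plane L_v = 25 + 1·55 = 80 mm; A_gv = 80 × 20 = 1600 mm².
A_nv = (80 − 1.5·20) × 20 = 1000 mm².
A_nt = (25 − 0.5·20) × 20 = 300 mm².
0.6 F_u A_nv = 270 kN; 0.6 F_y A_gv = 336 kN → shear rupture governs the shear term.
R_n = 270 + 1.0 × 450 × 300 / 1000 = 405 kN.
Design strength φR_n = 0.75 × 405 = 304 kN.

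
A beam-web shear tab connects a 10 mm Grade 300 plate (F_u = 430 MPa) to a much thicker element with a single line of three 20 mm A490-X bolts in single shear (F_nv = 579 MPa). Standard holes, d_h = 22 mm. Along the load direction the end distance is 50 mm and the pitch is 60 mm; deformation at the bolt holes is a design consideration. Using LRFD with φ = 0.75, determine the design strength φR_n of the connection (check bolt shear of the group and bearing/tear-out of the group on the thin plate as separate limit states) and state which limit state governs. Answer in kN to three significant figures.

Bolt shear: A_b = π·20²/4 = 314.2 mm²; R_n = 579 × 314.2 × 3 × 1 / 1000 = 545.7 kN → 0.75 × 545.7 = 409 kN.
Bearing (1.2 l_c t F_u ≤ 2.4 d t F_u): upper limit = 2.4·20·10·430 / 1000 = 206.4 kN.
  Edge l_c = 50 − 22/2 = 39 → r_n = 201.2 kN; interior l_c = 60 − 22 = 38 → r_n = 196.1 kN.
  R_n,bearing = 1·201.2 + 2·196.1 = 593.4 kN → 0.75 × 593.4 = 445 kN.
Bolt shear governs: 409 kN.

409 kN (bolt shear governs)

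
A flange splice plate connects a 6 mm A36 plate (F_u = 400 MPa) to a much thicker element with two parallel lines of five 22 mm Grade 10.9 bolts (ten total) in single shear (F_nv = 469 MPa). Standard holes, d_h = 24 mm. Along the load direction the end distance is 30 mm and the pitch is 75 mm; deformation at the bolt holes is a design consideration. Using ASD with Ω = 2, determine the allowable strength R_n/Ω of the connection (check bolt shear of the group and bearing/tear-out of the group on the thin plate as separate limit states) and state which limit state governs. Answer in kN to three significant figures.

559 kN (bearing governs)

Bolt shear: A_b = π·22²/4 = 380.1 mm²; R_n = 469 × 380.1 × 10 × 1 / 1000 = 1783 kN → 1783 / 2 = 891 kN.
Bearing (1.2 l_c t F_u ≤ 2.4 d t F_u): upper limit = 2.4·22·6·400 / 1000 = 126.7 kN.
  Edge l_c = 30 − 24/2 = 18 → r_n = 51.84 kN; interior l_c = 75 − 24 = 51 → r_n = 126.7 kN.
  R_n,bearing = 2·51.84 + 8·126.7 = 1117 kN → 1117 / 2 = 559 kN.
Bearing governs: 559 kN.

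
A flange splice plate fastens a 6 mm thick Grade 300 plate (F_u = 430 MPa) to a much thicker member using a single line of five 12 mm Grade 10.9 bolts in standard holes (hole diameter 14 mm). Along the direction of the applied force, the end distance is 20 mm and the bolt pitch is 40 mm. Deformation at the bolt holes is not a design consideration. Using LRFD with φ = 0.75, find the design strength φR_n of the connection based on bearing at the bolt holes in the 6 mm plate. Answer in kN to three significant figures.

316 kN

Per bolt r_n = 1.5 l_c t F_u ≤ 3.0 d t F_u; upper limit = 3.0 × 12 × 6 × 430 / 1000 = 92.88 kN.
Edge bolt: l_c = 20 − 14/2 = 13 mm → 1.5 × 13 × 6 × 430 / 1000 = 50.31 → r_n = 50.31 kN.
Interior bolts: l_c = 40 − 14 = 26 mm → 1.5 × 26 × 6 × 430 / 1000 = 100.6 → r_n = 92.88 kN.
R_n = 1 × 50.31 + 4 × 92.88 = 421.8 kN.
Design strength φR_n = 0.75 × 421.8 = 316 kN.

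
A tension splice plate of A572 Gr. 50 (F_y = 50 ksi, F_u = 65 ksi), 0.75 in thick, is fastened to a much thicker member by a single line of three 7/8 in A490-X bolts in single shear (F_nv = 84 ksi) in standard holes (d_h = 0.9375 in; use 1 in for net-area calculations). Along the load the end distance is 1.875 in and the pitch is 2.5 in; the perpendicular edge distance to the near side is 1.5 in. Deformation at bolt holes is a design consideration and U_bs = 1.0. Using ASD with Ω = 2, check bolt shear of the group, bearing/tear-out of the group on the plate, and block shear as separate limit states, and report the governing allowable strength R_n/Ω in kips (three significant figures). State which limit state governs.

75.8 kips (bolt shear governs)

Bolt shear: A_b = π·0.875²/4 = 0.6013 in²; R_n = 84 × 0.6013 × 3 × 1 = 151.5 kips → 151.5 / 2 = 75.8 kips.
Bearing: edge l_c = 1.406, r_n = 82.27 kips; interior l_c = 1.562, r_n = 91.41 kips; R_n = 82.27 + 2·91.41 = 265.1 kips → 133 kips.
Block shear: A_gv = 5.156, A_nv = 3.281, A_nt = 0.75 in²; R_n = min(0.6F_uA_nv, 0.6F_yA_gv) + U_bs·F_u·A_nt = 176.7 kips → 88.4 kips.
Bolt shear governs: 75.8 kips.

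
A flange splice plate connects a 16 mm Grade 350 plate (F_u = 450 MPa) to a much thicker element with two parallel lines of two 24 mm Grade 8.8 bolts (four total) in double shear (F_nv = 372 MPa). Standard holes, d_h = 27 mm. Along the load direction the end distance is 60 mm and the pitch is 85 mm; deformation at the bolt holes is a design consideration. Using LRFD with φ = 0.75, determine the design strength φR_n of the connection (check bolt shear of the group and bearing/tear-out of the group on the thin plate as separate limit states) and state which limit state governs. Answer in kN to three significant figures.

Bolt shear: A_b = π·24²/4 = 452.4 mm²; R_n = 372 × 452.4 × 4 × 2 / 1000 = 1346 kN → 0.75 × 1346 = 1010 kN.
Bearing (1.2 l_c t F_u ≤ 2.4 d t F_u): upper limit = 2.4·24·16·450 / 1000 = 414.7 kN.
  Edge l_c = 60 − 27/2 = 46.5 → r_n = 401.8 kN; interior l_c = 85 − 27 = 58 → r_n = 414.7 kN.
  R_n,bearing = 2·401.8 + 2·414.7 = 1633 kN → 0.75 × 1633 = 1220 kN.
Bolt shear governs: 1010 kN.

1010 kN (bolt shear governs)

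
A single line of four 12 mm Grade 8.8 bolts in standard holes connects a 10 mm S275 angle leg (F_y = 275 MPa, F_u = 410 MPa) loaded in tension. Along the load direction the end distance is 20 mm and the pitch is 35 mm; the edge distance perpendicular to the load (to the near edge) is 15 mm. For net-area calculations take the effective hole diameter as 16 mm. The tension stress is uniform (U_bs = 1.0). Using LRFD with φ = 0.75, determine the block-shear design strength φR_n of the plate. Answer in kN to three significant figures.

Shear plane L_v = 20 + 3·35 = 125 mm; A_gv = 125 × 10 = 1250 mm².
A_nv = (125 − 3.5·16) × 10 = 690 mm².
A_nt = (15 − 0.5·16) × 10 = 70 mm².
0.6 F_u A_nv = 169.7 kN; 0.6 F_y A_gv = 206.2 kN → shear rupture governs the shear term.
R_n = 169.7 + 1.0 × 410 × 70 / 1000 = 198.4 kN.
Design strength φR_n = 0.75 × 198.4 = 149 kN.

149 kN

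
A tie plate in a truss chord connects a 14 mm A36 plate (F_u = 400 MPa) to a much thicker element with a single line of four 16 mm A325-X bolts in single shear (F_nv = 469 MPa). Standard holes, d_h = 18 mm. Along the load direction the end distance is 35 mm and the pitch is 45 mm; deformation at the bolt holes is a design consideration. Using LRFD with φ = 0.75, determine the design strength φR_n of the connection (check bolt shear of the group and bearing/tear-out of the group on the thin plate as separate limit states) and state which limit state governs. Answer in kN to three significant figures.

Bolt shear: A_b = π·16²/4 = 201.1 mm²; R_n = 469 × 201.1 × 4 × 1 / 1000 = 377.2 kN → 0.75 × 377.2 = 283 kN.
Bearing (1.2 l_c t F_u ≤ 2.4 d t F_u): upper limit = 2.4·16·14·400 / 1000 = 215 kN.
  Edge l_c = 35 − 18/2 = 26 → r_n = 174.7 kN; interior l_c = 45 − 18 = 27 → r_n = 181.4 kN.
  R_n,bearing = 1·174.7 + 3·181.4 = 719 kN → 0.75 × 719 = 539 kN.
Bolt shear governs: 283 kN.

283 kN (bolt shear governs)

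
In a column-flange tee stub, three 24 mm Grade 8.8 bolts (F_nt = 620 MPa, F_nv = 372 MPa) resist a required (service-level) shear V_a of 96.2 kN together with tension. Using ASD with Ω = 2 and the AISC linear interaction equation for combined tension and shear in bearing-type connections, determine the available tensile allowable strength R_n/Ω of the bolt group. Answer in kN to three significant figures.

A_b = π·24²/4 = 452.4 mm²; f_rv = 96.2 × 1000 / (3 × 452.4) = 70.88 MPa.
F'_nt = 1.3 F_nt − (Ω F_nt / F_nv) f_rv = 1.3·620 − (2·620/372)·70.88 = 569.7 MPa, capped at F_nt → F'_nt = 569.7 MPa.
R_n = F'_nt · A_b · n = 569.7 × 452.4 × 3 / 1000 = 773.2 kN.
Allowable strength R_n/Ω = 773.2 / 2 = 387 kN.

387 kN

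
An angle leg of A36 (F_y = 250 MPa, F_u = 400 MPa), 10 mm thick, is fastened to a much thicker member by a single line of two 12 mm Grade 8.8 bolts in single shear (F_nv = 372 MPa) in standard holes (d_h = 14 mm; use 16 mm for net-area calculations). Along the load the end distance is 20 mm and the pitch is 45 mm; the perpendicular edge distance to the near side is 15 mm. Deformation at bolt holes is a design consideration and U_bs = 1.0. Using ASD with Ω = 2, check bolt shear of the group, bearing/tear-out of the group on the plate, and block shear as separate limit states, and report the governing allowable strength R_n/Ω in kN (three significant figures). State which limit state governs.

Bolt shear: A_b = π·12²/4 = 113.1 mm²; R_n = 372 × 113.1 × 2 × 1 / 1000 = 84.14 kN → 84.14 / 2 = 42.1 kN.
Bearing: edge l_c = 13, r_n = 62.4 kN; interior l_c = 31, r_n = 115.2 kN; R_n = 62.4 + 1·115.2 = 177.6 kN → 88.8 kN.
Block shear: A_gv = 650, A_nv = 410, A_nt = 70 mm²; R_n = min(0.6F_uA_nv, 0.6F_yA_gv) + U_bs·F_u·A_nt = 125.5 kN → 62.8 kN.
Bolt shear governs: 42.1 kN.

42.1 kN (bolt shear governs)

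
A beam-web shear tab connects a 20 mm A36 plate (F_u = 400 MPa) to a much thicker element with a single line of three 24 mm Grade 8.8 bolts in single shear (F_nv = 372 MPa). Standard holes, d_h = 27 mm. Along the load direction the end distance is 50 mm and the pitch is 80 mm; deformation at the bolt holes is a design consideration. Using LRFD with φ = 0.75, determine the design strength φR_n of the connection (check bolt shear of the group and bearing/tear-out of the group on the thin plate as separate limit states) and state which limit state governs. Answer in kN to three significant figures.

Bolt shear: A_b = π·24²/4 = 452.4 mm²; R_n = 372 × 452.4 × 3 × 1 / 1000 = 504.9 kN → 0.75 × 504.9 = 379 kN.
Bearing (1.2 l_c t F_u ≤ 2.4 d t F_u): upper limit = 2.4·24·20·400 / 1000 = 460.8 kN.
  Edge l_c = 50 − 27/2 = 36.5 → r_n = 350.4 kN; interior l_c = 80 − 27 = 53 → r_n = 460.8 kN.
  R_n,bearing = 1·350.4 + 2·460.8 = 1272 kN → 0.75 × 1272 = 954 kN.
Bolt shear governs: 379 kN.

379 kN (bolt shear governs)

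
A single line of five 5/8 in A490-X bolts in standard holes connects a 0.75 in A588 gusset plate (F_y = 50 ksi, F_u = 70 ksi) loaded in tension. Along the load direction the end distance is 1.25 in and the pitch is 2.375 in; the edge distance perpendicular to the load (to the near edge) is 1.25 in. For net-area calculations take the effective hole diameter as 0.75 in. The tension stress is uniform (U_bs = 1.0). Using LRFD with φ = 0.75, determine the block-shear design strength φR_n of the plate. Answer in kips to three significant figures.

Shear plane L_v = 1.25 + 4·2.375 = 10.75 in; A_gv = 10.75 × 0.75 = 8.062 in².
A_nv = (10.75 − 4.5·0.75) × 0.75 = 5.531 in².
A_nt = (1.25 − 0.5·0.75) × 0.75 = 0.6562 in².
0.6 F_u A_nv = 232.3 kips; 0.6 F_y A_gv = 241.9 kips → shear rupture governs the shear term.
R_n = 232.3 + 1.0 × 70 × 0.6562 = 278.2 kips.
Design strength φR_n = 0.75 × 278.2 = 209 kips.

209 kips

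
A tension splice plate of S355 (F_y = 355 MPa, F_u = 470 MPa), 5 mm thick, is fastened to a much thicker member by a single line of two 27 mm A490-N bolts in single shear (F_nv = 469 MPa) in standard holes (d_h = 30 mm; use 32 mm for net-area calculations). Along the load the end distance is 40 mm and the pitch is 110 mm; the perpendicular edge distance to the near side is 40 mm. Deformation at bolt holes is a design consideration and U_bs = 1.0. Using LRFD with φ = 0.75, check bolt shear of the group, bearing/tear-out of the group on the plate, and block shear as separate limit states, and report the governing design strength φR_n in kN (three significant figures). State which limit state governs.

Bolt shear: A_b = π·27²/4 = 572.6 mm²; R_n = 469 × 572.6 × 2 × 1 / 1000 = 537.1 kN → 0.75 × 537.1 = 403 kN.
Bearing: edge l_c = 25, r_n = 70.5 kN; interior l_c = 80, r_n = 152.3 kN; R_n = 70.5 + 1·152.3 = 222.8 kN → 167 kN.
Block shear: A_gv = 750, A_nv = 510, A_nt = 120 mm²; R_n = min(0.6F_uA_nv, 0.6F_yA_gv) + U_bs·F_u·A_nt = 200.2 kN → 150 kN.
Block shear governs: 150 kN.

150 kN (block shear governs)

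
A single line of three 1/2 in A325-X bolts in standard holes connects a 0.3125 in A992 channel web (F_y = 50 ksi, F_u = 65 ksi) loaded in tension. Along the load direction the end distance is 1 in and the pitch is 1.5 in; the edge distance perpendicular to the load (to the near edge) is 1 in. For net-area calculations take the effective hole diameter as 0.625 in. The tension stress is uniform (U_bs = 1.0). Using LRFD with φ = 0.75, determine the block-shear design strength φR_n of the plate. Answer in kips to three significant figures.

Shear plane L_v = 1 + 2·1.5 = 4 in; A_gv = 4 × 0.3125 = 1.25 in².
A_nv = (4 − 2.5·0.625) × 0.3125 = 0.7617 in².
A_nt = (1 − 0.5·0.625) × 0.3125 = 0.2148 in².
0.6 F_u A_nv = 29.71 kips; 0.6 F_y A_gv = 37.5 kips → shear rupture governs the shear term.
R_n = 29.71 + 1.0 × 65 × 0.2148 = 43.67 kips.
Design strength φR_n = 0.75 × 43.67 = 32.8 kips.

32.8 kips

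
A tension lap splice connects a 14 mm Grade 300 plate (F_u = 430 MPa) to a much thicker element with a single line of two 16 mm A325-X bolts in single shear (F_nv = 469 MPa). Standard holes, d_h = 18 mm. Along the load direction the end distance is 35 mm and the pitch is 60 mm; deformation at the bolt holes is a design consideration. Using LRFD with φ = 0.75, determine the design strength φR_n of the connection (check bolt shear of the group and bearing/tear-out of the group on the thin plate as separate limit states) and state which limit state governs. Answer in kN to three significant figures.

141 kN (bolt shear governs)

Bolt shear: A_b = π·16²/4 = 201.1 mm²; R_n = 469 × 201.1 × 2 × 1 / 1000 = 188.6 kN → 0.75 × 188.6 = 141 kN.
Bearing (1.2 l_c t F_u ≤ 2.4 d t F_u): upper limit = 2.4·16·14·430 / 1000 = 231.2 kN.
  Edge l_c = 35 − 18/2 = 26 → r_n = 187.8 kN; interior l_c = 60 − 18 = 42 → r_n = 231.2 kN.
  R_n,bearing = 1·187.8 + 1·231.2 = 419 kN → 0.75 × 419 = 314 kN.
Bolt shear governs: 141 kN.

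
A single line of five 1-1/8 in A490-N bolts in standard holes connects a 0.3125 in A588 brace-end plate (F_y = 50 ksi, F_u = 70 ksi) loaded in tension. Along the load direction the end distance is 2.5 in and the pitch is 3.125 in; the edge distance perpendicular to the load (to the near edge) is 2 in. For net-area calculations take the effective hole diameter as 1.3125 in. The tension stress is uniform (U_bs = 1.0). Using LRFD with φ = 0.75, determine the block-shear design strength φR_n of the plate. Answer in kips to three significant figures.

112 kips

Shear plane L_v = 2.5 + 4·3.125 = 15 in; A_gv = 15 × 0.3125 = 4.688 in².
A_nv = (15 − 4.5·1.3125) × 0.3125 = 2.842 in².
A_nt = (2 − 0.5·1.3125) × 0.3125 = 0.4199 in².
0.6 F_u A_nv = 119.4 kips; 0.6 F_y A_gv = 140.6 kips → shear rupture governs the shear term.
R_n = 119.4 + 1.0 × 70 × 0.4199 = 148.8 kips.
Design strength φR_n = 0.75 × 148.8 = 112 kips.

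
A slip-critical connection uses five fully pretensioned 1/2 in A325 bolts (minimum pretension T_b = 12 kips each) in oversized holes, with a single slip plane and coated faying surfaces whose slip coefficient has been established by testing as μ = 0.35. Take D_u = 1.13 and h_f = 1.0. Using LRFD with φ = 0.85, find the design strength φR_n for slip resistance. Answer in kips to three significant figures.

R_n = μ · D_u · h_f · T_b · n_s · n_b = 0.35 × 1.13 × 1.0 × 12 × 1 × 5 = 23.73 kips.
Design strength φR_n = 0.85 × 23.73 = 20.2 kips.

20.2 kips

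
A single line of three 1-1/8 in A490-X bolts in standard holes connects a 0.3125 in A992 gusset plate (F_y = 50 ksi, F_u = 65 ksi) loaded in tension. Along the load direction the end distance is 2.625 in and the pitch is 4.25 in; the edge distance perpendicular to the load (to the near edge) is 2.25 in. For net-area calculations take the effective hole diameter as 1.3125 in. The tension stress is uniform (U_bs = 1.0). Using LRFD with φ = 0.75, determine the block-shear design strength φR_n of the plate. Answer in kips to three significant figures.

Shear plane L_v = 2.625 + 2·4.25 = 11.12 in; A_gv = 11.12 × 0.3125 = 3.477 in².
A_nv = (11.12 − 2.5·1.3125) × 0.3125 = 2.451 in².
A_nt = (2.25 − 0.5·1.3125) × 0.3125 = 0.498 in².
0.6 F_u A_nv = 95.6 kips; 0.6 F_y A_gv = 104.3 kips → shear rupture governs the shear term.
R_n = 95.6 + 1.0 × 65 × 0.498 = 128 kips.
Design strength φR_n = 0.75 × 128 = 96 kips.

96 kips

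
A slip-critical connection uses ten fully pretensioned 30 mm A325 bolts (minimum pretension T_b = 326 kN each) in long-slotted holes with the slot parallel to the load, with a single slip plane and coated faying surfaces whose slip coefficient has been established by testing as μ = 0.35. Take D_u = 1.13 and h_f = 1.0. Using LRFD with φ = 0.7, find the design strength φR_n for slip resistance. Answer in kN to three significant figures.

R_n = μ · D_u · h_f · T_b · n_s · n_b = 0.35 × 1.13 × 1.0 × 326 × 1 × 10 = 1289 kN.
Design strength φR_n = 0.7 × 1289 = 903 kN.

903 kN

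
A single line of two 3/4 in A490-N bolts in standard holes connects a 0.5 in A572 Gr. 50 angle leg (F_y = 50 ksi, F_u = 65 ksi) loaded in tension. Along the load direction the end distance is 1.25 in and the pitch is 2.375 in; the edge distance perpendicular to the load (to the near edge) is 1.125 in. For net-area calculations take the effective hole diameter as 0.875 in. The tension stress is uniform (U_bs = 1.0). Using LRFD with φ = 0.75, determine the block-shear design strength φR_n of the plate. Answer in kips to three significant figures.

50.6 kips

Shear plane L_v = 1.25 + 1·2.375 = 3.625 in; A_gv = 3.625 × 0.5 = 1.812 in².
A_nv = (3.625 − 1.5·0.875) × 0.5 = 1.156 in².
A_nt = (1.125 − 0.5·0.875) × 0.5 = 0.3438 in².
0.6 F_u A_nv = 45.09 kips; 0.6 F_y A_gv = 54.38 kips → shear rupture governs the shear term.
R_n = 45.09 + 1.0 × 65 × 0.3438 = 67.44 kips.
Design strength φR_n = 0.75 × 67.44 = 50.6 kips.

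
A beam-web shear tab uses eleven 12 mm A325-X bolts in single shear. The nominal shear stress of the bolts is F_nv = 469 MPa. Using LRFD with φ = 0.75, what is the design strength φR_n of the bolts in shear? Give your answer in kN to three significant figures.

A_b = π × 12² / 4 = 113.1 mm².
R_n = F_nv · A_b · n · n_s = 469 × 113.1 × 11 × 1 / 1000 = 583.5 kN.
Design strength φR_n = 0.75 × 583.5 = 438 kN.

438 kN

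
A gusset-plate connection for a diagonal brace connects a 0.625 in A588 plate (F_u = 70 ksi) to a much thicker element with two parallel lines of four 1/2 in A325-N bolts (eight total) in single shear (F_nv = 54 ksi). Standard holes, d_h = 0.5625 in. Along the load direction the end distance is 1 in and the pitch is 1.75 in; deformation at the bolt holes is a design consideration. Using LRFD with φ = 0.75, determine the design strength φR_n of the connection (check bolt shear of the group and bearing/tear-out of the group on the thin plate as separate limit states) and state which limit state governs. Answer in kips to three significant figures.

Bolt shear: A_b = π·0.5²/4 = 0.1963 in²; R_n = 54 × 0.1963 × 8 × 1 = 84.82 kips → 0.75 × 84.82 = 63.6 kips.
Bearing (1.2 l_c t F_u ≤ 2.4 d t F_u): upper limit = 2.4·0.5·0.625·70 = 52.5 kips.
  Edge l_c = 1 − 0.5625/2 = 0.7188 → r_n = 37.73 kips; interior l_c = 1.75 − 0.5625 = 1.188 → r_n = 52.5 kips.
  R_n,bearing = 2·37.73 + 6·52.5 = 390.5 kips → 0.75 × 390.5 = 293 kips.
Bolt shear governs: 63.6 kips.

63.6 kips (bolt shear governs)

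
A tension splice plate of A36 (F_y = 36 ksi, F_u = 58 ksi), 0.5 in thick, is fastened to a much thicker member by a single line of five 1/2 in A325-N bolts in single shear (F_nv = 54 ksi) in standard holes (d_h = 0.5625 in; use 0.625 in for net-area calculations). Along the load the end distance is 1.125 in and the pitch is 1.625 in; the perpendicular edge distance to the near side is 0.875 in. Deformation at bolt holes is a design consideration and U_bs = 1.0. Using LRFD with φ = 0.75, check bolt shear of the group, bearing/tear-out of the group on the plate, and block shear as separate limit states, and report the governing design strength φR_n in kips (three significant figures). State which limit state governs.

Bolt shear: A_b = π·0.5²/4 = 0.1963 in²; R_n = 54 × 0.1963 × 5 × 1 = 53.01 kips → 0.75 × 53.01 = 39.8 kips.
Bearing: edge l_c = 0.8438, r_n = 29.36 kips; interior l_c = 1.062, r_n = 34.8 kips; R_n = 29.36 + 4·34.8 = 168.6 kips → 126 kips.
Block shear: A_gv = 3.812, A_nv = 2.406, A_nt = 0.2812 in²; R_n = min(0.6F_uA_nv, 0.6F_yA_gv) + U_bs·F_u·A_nt = 98.66 kips → 74 kips.
Bolt shear governs: 39.8 kips.

39.8 kips (bolt shear governs)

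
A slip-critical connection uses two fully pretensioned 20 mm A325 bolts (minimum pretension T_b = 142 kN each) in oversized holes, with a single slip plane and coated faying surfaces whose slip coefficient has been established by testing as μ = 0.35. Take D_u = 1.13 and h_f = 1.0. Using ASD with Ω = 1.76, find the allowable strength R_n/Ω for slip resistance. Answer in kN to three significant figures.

63.8 kN

R_n = μ · D_u · h_f · T_b · n_s · n_b = 0.35 × 1.13 × 1.0 × 142 × 1 × 2 = 112.3 kN.
Allowable strength R_n/Ω = 112.3 / 1.76 = 63.8 kN.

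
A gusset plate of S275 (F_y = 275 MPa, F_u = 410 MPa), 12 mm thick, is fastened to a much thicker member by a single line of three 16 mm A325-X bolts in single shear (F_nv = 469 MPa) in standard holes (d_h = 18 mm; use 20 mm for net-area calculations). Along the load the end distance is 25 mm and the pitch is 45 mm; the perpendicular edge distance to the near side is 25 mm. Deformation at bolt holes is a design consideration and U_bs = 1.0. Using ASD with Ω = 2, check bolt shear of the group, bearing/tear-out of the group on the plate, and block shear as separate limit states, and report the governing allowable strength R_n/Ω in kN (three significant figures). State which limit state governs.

Bolt shear: A_b = π·16²/4 = 201.1 mm²; R_n = 469 × 201.1 × 3 × 1 / 1000 = 282.9 kN → 282.9 / 2 = 141 kN.
Bearing: edge l_c = 16, r_n = 94.46 kN; interior l_c = 27, r_n = 159.4 kN; R_n = 94.46 + 2·159.4 = 413.3 kN → 207 kN.
Block shear: A_gv = 1380, A_nv = 780, A_nt = 180 mm²; R_n = min(0.6F_uA_nv, 0.6F_yA_gv) + U_bs·F_u·A_nt = 265.7 kN → 133 kN.
Block shear governs: 133 kN.

133 kN (block shear governs)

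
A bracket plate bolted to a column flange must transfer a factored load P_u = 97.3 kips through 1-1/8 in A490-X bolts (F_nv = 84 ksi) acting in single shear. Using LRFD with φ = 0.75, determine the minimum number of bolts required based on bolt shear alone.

2 bolts

A_b = π·1.125²/4 = 0.994 in².
Per-bolt design strength φR_n = 0.75 × 84 × 0.994 × 1 = 62.62 kips.
n ≥ 97.3 / 62.62 = 1.554 → use 2 bolts.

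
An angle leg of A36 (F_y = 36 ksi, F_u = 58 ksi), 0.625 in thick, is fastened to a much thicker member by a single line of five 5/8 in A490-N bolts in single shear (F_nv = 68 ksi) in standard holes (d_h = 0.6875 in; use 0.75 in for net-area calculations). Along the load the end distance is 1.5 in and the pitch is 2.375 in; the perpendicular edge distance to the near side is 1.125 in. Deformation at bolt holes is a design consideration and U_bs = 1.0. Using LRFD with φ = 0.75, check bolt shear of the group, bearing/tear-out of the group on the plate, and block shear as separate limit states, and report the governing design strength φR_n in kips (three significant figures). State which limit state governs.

Bolt shear: A_b = π·0.625²/4 = 0.3068 in²; R_n = 68 × 0.3068 × 5 × 1 = 104.3 kips → 0.75 × 104.3 = 78.2 kips.
Bearing: edge l_c = 1.156, r_n = 50.3 kips; interior l_c = 1.688, r_n = 54.38 kips; R_n = 50.3 + 4·54.38 = 267.8 kips → 201 kips.
Block shear: A_gv = 6.875, A_nv = 4.766, A_nt = 0.4688 in²; R_n = min(0.6F_uA_nv, 0.6F_yA_gv) + U_bs·F_u·A_nt = 175.7 kips → 132 kips.
Bolt shear governs: 78.2 kips.

78.2 kips (bolt shear governs)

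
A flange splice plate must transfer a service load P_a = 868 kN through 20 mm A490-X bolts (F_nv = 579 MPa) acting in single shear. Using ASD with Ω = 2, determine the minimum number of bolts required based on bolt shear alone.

A_b = π·20²/4 = 314.2 mm².
Per-bolt allowable strength R_n/Ω = 579 × 314.2 × 1 / 1000 / 2 = 90.95 kN.
n ≥ 868 / 90.95 = 9.544 → use 10 bolts.

10 bolts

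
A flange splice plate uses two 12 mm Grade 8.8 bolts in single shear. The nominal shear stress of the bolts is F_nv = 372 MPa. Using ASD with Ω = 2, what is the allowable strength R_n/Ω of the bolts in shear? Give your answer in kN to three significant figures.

42.1 kN

A_b = π × 12² / 4 = 113.1 mm².
R_n = F_nv · A_b · n · n_s = 372 × 113.1 × 2 × 1 / 1000 = 84.14 kN.
Allowable strength R_n/Ω = 84.14 / 2 = 42.1 kN.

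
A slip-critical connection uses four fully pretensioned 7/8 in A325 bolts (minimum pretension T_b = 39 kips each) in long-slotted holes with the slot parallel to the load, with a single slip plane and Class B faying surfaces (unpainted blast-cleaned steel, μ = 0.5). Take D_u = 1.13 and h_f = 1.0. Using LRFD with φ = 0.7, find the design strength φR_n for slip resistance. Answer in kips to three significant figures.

R_n = μ · D_u · h_f · T_b · n_s · n_b = 0.5 × 1.13 × 1.0 × 39 × 1 × 4 = 88.14 kips.
Design strength φR_n = 0.7 × 88.14 = 61.7 kips.

61.7 kips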